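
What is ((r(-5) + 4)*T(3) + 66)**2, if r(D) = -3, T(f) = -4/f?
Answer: 37636/9 ≈ 4181.8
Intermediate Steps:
((r(-5) + 4)*T(3) + 66)**2 = ((-3 + 4)*(-4/3) + 66)**2 = (1*(-4*1/3) + 66)**2 = (1*(-4/3) + 66)**2 = (-4/3 + 66)**2 = (194/3)**2 = 37636/9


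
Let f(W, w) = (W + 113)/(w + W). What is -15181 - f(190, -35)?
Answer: -2353358/155 ≈ -15183.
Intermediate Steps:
f(W, w) = (113 + W)/(W + w)
-15181 - f(190, -35) = -15181 - (113 + 190)/(190 - 35) = -15181 - 303/155 = -2353358/155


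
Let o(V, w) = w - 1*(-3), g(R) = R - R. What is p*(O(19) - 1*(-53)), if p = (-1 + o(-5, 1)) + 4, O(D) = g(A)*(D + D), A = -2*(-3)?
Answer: 371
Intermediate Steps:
A = 6
g(R) = 0
o(V, w) = 3 + w (o(V, w) = w + 3 = 3 + w)
O(D) = 0 (O(D) = 0*(D + D) = 0*(2*D) = 0)
p = 7 (p = (-1 + (3 + 1)) + 4 = (-1 + 4) + 4 = 3 + 4 = 7)
p*(O(19) - 1*(-53)) = 7*(0 - 1*(-53)) = 7*(0 + 53) = 7*53 = 371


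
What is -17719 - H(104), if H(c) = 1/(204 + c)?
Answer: -5457453/308 ≈ -17719.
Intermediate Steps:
-17719 - H(104) = -17719 - 1/(204 + 104) = -17719 - 1/308 = -5457453/308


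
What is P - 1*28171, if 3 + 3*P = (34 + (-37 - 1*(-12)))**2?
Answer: -28145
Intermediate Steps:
P = 26 (P = -1 + (34 + (-37 - 1*(-12)))**2/3 = -1 + (34 + (-37 + 12))**2/3 = -1 + (34 - 25)**2/3 = -1 + (1/3)*9**2 = -1 + (1/3)*81 = -1 + 27 = 26)
P - 1*28171 = 26 - 1*28171 = 26 - 28171 = -28145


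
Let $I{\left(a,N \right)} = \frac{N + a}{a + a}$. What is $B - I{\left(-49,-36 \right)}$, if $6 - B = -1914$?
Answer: $\frac{188075}{98} \approx 1919.1$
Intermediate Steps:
$B = 1920$ ($B = 6 - -1914 = 6 + 1914 = 1920$)
$I{\left(a,N \right)} = \frac{N + a}{2 a}$
$B - I{\left(-49,-36 \right)} = 1920 - \frac{-36 - 49}{2 \left(-49\right)} = 1920 - \frac{1}{2} \left(- \frac{1}{49}\right) \left(-85\right) = 1920 - \frac{85}{98} = \frac{188075}{98}$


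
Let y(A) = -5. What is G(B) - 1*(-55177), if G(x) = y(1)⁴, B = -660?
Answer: 55802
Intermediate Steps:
G(x) = 625 (G(x) = (-5)⁴ = 625)
G(B) - 1*(-55177) = 625 - 1*(-55177) = 625 + 55177 = 55802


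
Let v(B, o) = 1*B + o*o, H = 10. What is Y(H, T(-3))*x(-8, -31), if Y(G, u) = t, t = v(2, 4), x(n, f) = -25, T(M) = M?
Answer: -450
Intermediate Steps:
v(B, o) = B + o**2
t = 18 (t = 2 + 4**2 = 2 + 16 = 18)
Y(G, u) = 18
Y(H, T(-3))*x(-8, -31) = 18*(-25) = -450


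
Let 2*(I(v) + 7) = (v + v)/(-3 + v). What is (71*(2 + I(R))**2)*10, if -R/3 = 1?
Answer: 28755/2 ≈ 14378.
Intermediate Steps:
R = -3 (R = -3*1 = -3)
I(v) = -7 + v/(-3 + v) (I(v) = -7 + ((v + v)/(-3 + v))/2 = -7 + ((2*v)/(-3 + v))/2 = -7 + (2*v/(-3 + v))/2 = -7 + v/(-3 + v))
(71*(2 + I(R))**2)*10 = (71*(2 + 3*(7 - 2*(-3))/(-3 - 3))**2)*10 = (71*(2 + 3*(7 + 6)/(-6))**2)*10 = (71*(2 + 3*(-1/6)*13)**2)*10 = (71*(2 - 13/2)**2)*10 = (71*(-9/2)**2)*10 = (71*(81/4))*10 = (5751/4)*10 = 28755/2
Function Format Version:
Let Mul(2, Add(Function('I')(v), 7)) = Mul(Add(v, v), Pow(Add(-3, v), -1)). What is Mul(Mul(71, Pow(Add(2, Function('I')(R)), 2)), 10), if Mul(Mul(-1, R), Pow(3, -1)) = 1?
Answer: Rational(28755, 2) ≈ 14378.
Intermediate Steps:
R = -3 (R = Mul(-3, 1) = -3)
Function('I')(v) = Add(-7, Mul(v, Pow(Add(-3, v), -1))) (Function('I')(v) = Add(-7, Mul(Rational(1, 2), Mul(Add(v, v), Pow(Add(-3, v), -1)))) = Add(-7, Mul(Rational(1, 2), Mul(Mul(2, v), Pow(Add(-3, v), -1)))) = Add(-7, Mul(Rational(1, 2), Mul(2, v, Pow(Add(-3, v), -1)))) = Add(-7, Mul(v, Pow(Add(-3, v), -1))))
Mul(Mul(71, Pow(Add(2, Function('I')(R)), 2)), 10) = Mul(Mul(71, Pow(Add(2, Mul(3, Pow(Add(-3, -3), -1), Add(7, Mul(-2, -3)))), 2)), 10) = Mul(Mul(71, Pow(Add(2, Mul(3, Pow(-6, -1), Add(7, 6))), 2)), 10) = Mul(Mul(71, Pow(Add(2, Mul(3, Rational(-1, 6), 13)), 2)), 10) = Mul(Mul(71, Pow(Add(2, Rational(-13, 2)), 2)), 10) = Mul(Mul(71, Pow(Rational(-9, 2), 2)), 10) = Mul(Mul(71, Rational(81, 4)), 10) = Mul(Rational(5751, 4), 10) = Rational(28755, 2)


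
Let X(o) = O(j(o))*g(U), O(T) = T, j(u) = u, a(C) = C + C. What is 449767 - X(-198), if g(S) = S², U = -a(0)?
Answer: 449767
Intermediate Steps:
a(C) = 2*C
U = 0 (U = -2*0 = -1*0 = 0)
X(o) = 0 (X(o) = o*0² = o*0 = 0)
449767 - X(-198) = 449767 - 1*0 = 449767 + 0 = 449767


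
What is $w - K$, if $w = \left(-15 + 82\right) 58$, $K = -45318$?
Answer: $49204$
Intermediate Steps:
$w = 3886$ ($w = 67 \cdot 58 = 3886$)
$w - K = 3886 - -45318 = 3886 + 45318 = 49204$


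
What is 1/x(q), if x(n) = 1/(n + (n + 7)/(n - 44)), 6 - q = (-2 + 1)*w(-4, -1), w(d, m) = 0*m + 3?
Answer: 299/35 ≈ 8.5429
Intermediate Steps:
w(d, m) = 3 (w(d, m) = 0 + 3 = 3)
q = 9 (q = 6 - (-2 + 1)*3 = 6 - (-1)*3 = 6 - 1*(-3) = 6 + 3 = 9)
x(n) = 1/(n + (7 + n)/(-44 + n))
1/x(q) = 1/((-44 + 9)/(7 + 9² - 43*9)) = 1/(-35/(7 + 81 - 387)) = 1/(-35/(-299)) = 1/(-1/299*(-35)) = 1/(35/299) = 299/35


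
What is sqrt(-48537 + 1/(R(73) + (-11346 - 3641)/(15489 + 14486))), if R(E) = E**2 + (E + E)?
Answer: I*sqrt(1307013984851027428078)/164098138 ≈ 220.31*I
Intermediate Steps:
R(E) = E**2 + 2*E
sqrt(-48537 + 1/(R(73) + (-11346 - 3641)/(15489 + 14486))) = sqrt(-48537 + 1/(73*(2 + 73) + (-11346 - 3641)/(15489 + 14486))) = sqrt(-48537 + 1/(73*75 - 14987/29975)) = sqrt(-48537 + 1/(5475 - 14987*1/29975)) = sqrt(-48537 + 1/(5475 - 14987/29975)) = sqrt(-48537 + 1/(164098138/29975)) = sqrt(-48537 + 29975/164098138) = sqrt(-7964831294131/164098138) = I*sqrt(1307013984851027428078)/164098138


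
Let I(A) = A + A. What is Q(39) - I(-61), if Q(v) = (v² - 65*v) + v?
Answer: -853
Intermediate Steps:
I(A) = 2*A
Q(v) = v² - 64*v
Q(39) - I(-61) = 39*(-64 + 39) - 2*(-61) = 39*(-25) - 1*(-122) = -975 + 122 = -853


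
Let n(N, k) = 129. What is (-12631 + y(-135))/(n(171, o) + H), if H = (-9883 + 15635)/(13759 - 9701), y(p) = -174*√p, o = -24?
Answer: -25628299/264617 - 1059138*I*√15/264617 ≈ -96.851 - 15.502*I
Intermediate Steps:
H = 2876/2029 (H = 5752/4058 = 5752*(1/4058) = 2876/2029 ≈ 1.4174)
(-12631 + y(-135))/(n(171, o) + H) = (-12631 - 522*I*√15)/(129 + 2876/2029) = (-12631 - 522*I*√15)/(264617/2029) = (-12631 - 522*I*√15)*(2029/264617) = -25628299/264617 - 1059138*I*√15/264617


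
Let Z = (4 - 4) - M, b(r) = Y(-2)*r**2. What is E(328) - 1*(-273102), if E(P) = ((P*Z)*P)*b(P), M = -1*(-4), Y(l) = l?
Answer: 92594809550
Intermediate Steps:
b(r) = -2*r**2
M = 4
Z = -4 (Z = (4 - 4) - 1*4 = 0 - 4 = -4)
E(P) = 8*P**4 (E(P) = ((P*(-4))*P)*(-2*P**2) = ((-4*P)*P)*(-2*P**2) = (-4*P**2)*(-2*P**2) = 8*P**4)
E(328) - 1*(-273102) = 8*328**4 - 1*(-273102) = 8*11574317056 + 273102 = 92594536448 + 273102 = 92594809550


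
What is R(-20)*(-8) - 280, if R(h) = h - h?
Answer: -280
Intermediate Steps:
R(h) = 0
R(-20)*(-8) - 280 = 0*(-8) - 280 = 0 - 280 = -280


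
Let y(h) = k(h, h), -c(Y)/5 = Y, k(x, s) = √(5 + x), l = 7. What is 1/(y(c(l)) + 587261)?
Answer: 587261/344875482151 - I*√30/344875482151 ≈ 1.7028e-6 - 1.5882e-11*I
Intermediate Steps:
c(Y) = -5*Y
y(h) = √(5 + h)
1/(y(c(l)) + 587261) = 1/(√(5 - 5*7) + 587261) = 1/(√(5 - 35) + 587261) = 1/(√(-30) + 587261) = 1/(I*√30 + 587261) = 1/(587261 + I*√30)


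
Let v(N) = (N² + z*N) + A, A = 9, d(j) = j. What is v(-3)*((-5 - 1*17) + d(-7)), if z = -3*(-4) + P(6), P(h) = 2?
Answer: 696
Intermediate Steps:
z = 14 (z = -3*(-4) + 2 = 12 + 2 = 14)
v(N) = 9 + N² + 14*N (v(N) = (N² + 14*N) + 9 = 9 + N² + 14*N)
v(-3)*((-5 - 1*17) + d(-7)) = (9 + (-3)² + 14*(-3))*((-5 - 1*17) - 7) = (9 + 9 - 42)*((-5 - 17) - 7) = -24*(-22 - 7) = -24*(-29) = 696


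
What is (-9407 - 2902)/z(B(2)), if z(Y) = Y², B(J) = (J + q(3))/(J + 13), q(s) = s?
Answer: -110781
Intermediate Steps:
B(J) = (3 + J)/(13 + J) (B(J) = (J + 3)/(J + 13) = (3 + J)/(13 + J))
(-9407 - 2902)/z(B(2)) = (-9407 - 2902)/(((3 + 2)/(13 + 2))²) = -12309/((5/15)²) = -12309/(((1/15)*5)²) = -12309/((⅓)²) = -12309/⅑ = -12309*9 = -110781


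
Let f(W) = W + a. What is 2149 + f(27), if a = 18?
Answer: 2194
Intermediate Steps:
f(W) = 18 + W (f(W) = W + 18 = 18 + W)
2149 + f(27) = 2149 + (18 + 27) = 2149 + 45 = 2194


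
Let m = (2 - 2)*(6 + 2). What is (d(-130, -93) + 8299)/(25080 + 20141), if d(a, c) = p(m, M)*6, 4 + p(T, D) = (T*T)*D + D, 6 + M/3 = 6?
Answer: 8275/45221 ≈ 0.18299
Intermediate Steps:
M = 0 (M = -18 + 3*6 = -18 + 18 = 0)
m = 0 (m = 0*8 = 0)
p(T, D) = -4 + D + D*T**2 (p(T, D) = -4 + ((T*T)*D + D) = -4 + (T**2*D + D) = -4 + (D*T**2 + D) = -4 + (D + D*T**2) = -4 + D + D*T**2)
d(a, c) = -24 (d(a, c) = (-4 + 0 + 0*0**2)*6 = (-4 + 0 + 0*0)*6 = (-4 + 0 + 0)*6 = -4*6 = -24)
(d(-130, -93) + 8299)/(25080 + 20141) = (-24 + 8299)/(25080 + 20141) = 8275/45221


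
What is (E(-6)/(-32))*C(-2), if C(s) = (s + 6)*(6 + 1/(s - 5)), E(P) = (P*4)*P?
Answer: -738/7 ≈ -105.43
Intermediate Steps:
E(P) = 4*P**2 (E(P) = (4*P)*P = 4*P**2)
C(s) = (6 + s)*(6 + 1/(-5 + s))
(E(-6)/(-32))*C(-2) = ((4*(-6)**2)/(-32))*((-174 + 6*(-2)**2 + 7*(-2))/(-5 - 2)) = ((4*36)*(-1/32))*((-174 + 6*4 - 14)/(-7)) = (144*(-1/32))*(-(-174 + 24 - 14)/7) = -(-9)*(-164)/14 = -9/2*164/7 = -738/7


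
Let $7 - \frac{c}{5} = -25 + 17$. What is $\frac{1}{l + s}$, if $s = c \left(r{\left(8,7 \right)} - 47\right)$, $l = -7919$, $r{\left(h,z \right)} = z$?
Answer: $- \frac{1}{10919} \approx -9.1583 \cdot 10^{-5}$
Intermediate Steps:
$c = 75$ ($c = 35 - 5 \left(-25 + 17\right) = 35 - -40 = 35 + 40 = 75$)
$s = -3000$ ($s = 75 \left(7 - 47\right) = 75 \left(-40\right) = -3000$)
$\frac{1}{l + s} = \frac{1}{-7919 - 3000} = \frac{1}{-10919} = - \frac{1}{10919}$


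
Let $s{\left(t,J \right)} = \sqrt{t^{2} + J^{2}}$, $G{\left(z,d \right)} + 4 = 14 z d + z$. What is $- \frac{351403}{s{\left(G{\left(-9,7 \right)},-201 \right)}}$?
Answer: $- \frac{351403 \sqrt{841426}}{841426} \approx -383.09$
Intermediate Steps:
$G{\left(z,d \right)} = -4 + z + 14 d z$ ($G{\left(z,d \right)} = -4 + \left(14 z d + z\right) = -4 + \left(14 d z + z\right) = -4 + \left(z + 14 d z\right) = -4 + z + 14 d z$)
$s{\left(t,J \right)} = \sqrt{J^{2} + t^{2}}$
$- \frac{351403}{s{\left(G{\left(-9,7 \right)},-201 \right)}} = - \frac{351403}{\sqrt{\left(-201\right)^{2} + \left(-4 - 9 + 14 \cdot 7 \left(-9\right)\right)^{2}}} = - \frac{351403}{\sqrt{40401 + \left(-4 - 9 - 882\right)^{2}}} = - \frac{351403}{\sqrt{40401 + \left(-895\right)^{2}}} = - \frac{351403}{\sqrt{40401 + 801025}} = - \frac{351403}{\sqrt{841426}} = - 351403 \frac{\sqrt{841426}}{841426} = - \frac{351403 \sqrt{841426}}{841426}$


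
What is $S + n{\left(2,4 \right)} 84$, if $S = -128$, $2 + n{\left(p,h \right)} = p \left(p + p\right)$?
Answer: $376$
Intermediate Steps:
$n{\left(p,h \right)} = -2 + 2 p^{2}$ ($n{\left(p,h \right)} = -2 + p \left(p + p\right) = -2 + p 2 p = -2 + 2 p^{2}$)
$S + n{\left(2,4 \right)} 84 = -128 + \left(-2 + 2 \cdot 2^{2}\right) 84 = -128 + \left(-2 + 2 \cdot 4\right) 84 = -128 + \left(-2 + 8\right) 84 = -128 + 6 \cdot 84 = -128 + 504 = 376$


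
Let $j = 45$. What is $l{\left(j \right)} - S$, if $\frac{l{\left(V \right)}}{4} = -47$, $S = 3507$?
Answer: $-3695$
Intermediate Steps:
$l{\left(V \right)} = -188$ ($l{\left(V \right)} = 4 \left(-47\right) = -188$)
$l{\left(j \right)} - S = -188 - 3507 = -3695$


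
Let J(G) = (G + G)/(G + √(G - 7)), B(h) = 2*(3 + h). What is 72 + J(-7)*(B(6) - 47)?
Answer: 242/9 - 58*I*√14/9 ≈ 26.889 - 24.113*I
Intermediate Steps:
B(h) = 6 + 2*h
J(G) = 2*G/(G + √(-7 + G)) (J(G) = (2*G)/(G + √(-7 + G)) = 2*G/(G + √(-7 + G)))
72 + J(-7)*(B(6) - 47) = 72 + (2*(-7)/(-7 + √(-7 - 7)))*((6 + 2*6) - 47) = 72 + (2*(-7)/(-7 + √(-14)))*((6 + 12) - 47) = 72 + (2*(-7)/(-7 + I*√14))*(18 - 47) = 72 - 14/(-7 + I*√14)*(-29) = 72 + 406/(-7 + I*√14)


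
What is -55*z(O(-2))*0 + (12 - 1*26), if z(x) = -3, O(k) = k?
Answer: -14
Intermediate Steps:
-55*z(O(-2))*0 + (12 - 1*26) = -(-165)*0 + (12 - 1*26) = -55*0 + (12 - 26) = 0 - 14 = -14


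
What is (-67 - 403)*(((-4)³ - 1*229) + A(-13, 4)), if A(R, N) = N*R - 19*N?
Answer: 197870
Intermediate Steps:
A(R, N) = -19*N + N*R
(-67 - 403)*(((-4)³ - 1*229) + A(-13, 4)) = (-67 - 403)*(((-4)³ - 1*229) + 4*(-19 - 13)) = -470*((-64 - 229) + 4*(-32)) = -470*(-293 - 128) = -470*(-421) = 197870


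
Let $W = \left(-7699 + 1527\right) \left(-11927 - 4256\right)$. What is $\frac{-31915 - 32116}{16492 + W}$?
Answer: $- \frac{64031}{99897968} \approx -0.00064096$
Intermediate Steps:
$W = 99881476$ ($W = \left(-6172\right) \left(-16183\right) = 99881476$)
$\frac{-31915 - 32116}{16492 + W} = \frac{-31915 - 32116}{16492 + 99881476} = - \frac{64031}{99897968}$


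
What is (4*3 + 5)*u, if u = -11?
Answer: -187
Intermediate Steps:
(4*3 + 5)*u = (4*3 + 5)*(-11) = (12 + 5)*(-11) = 17*(-11) = -187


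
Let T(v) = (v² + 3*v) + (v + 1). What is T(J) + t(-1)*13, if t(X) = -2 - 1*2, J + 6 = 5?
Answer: -54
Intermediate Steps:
J = -1 (J = -6 + 5 = -1)
t(X) = -4 (t(X) = -2 - 2 = -4)
T(v) = 1 + v² + 4*v (T(v) = (v² + 3*v) + (1 + v) = 1 + v² + 4*v)
T(J) + t(-1)*13 = (1 + (-1)² + 4*(-1)) - 4*13 = (1 + 1 - 4) - 52 = -2 - 52 = -54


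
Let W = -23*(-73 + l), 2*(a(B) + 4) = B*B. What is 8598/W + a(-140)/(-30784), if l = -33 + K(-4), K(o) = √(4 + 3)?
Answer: 2127182055/662540944 + 2866*√7/86089 ≈ 3.2987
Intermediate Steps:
K(o) = √7
l = -33 + √7 ≈ -30.354
a(B) = -4 + B²/2 (a(B) = -4 + (B*B)/2 = -4 + B²/2)
W = 2438 - 23*√7 (W = -23*(-73 + (-33 + √7)) = -23*(-106 + √7) = 2438 - 23*√7 ≈ 2377.1)
8598/W + a(-140)/(-30784) = 8598/(2438 - 23*√7) + (-4 + (½)*(-140)²)/(-30784) = 8598/(2438 - 23*√7) + (-4 + (½)*19600)*(-1/30784) = 8598/(2438 - 23*√7) + (-4 + 9800)*(-1/30784) = 8598/(2438 - 23*√7) + 9796*(-1/30784) = 8598/(2438 - 23*√7) - 2449/7696 = -2449/7696 + 8598/(2438 - 23*√7)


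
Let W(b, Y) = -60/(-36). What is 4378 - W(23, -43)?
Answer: 13129/3 ≈ 4376.3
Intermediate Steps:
W(b, Y) = 5/3 (W(b, Y) = -60*(-1/36) = 5/3)
4378 - W(23, -43) = 4378 - 1*5/3 = 4378 - 5/3 = 13129/3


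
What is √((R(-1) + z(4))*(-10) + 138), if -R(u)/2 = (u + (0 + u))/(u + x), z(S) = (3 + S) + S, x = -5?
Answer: 2*√78/3 ≈ 5.8878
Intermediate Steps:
z(S) = 3 + 2*S
R(u) = -4*u/(-5 + u) (R(u) = -2*(u + (0 + u))/(u - 5) = -2*(u + u)/(-5 + u) = -2*2*u/(-5 + u) = -4*u/(-5 + u))
√((R(-1) + z(4))*(-10) + 138) = √((-4*(-1)/(-5 - 1) + (3 + 2*4))*(-10) + 138) = √((-4*(-1)/(-6) + (3 + 8))*(-10) + 138) = √((-4*(-1)*(-⅙) + 11)*(-10) + 138) = √((-⅔ + 11)*(-10) + 138) = √((31/3)*(-10) + 138) = √(-310/3 + 138) = √(104/3) = 2*√78/3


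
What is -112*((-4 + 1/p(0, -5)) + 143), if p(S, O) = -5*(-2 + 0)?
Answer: -77896/5 ≈ -15579.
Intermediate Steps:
p(S, O) = 10 (p(S, O) = -5*(-2) = 10)
-112*((-4 + 1/p(0, -5)) + 143) = -112*((-4 + 1/10) + 143) = -112*((-4 + 1*(⅒)) + 143) = -112*((-4 + ⅒) + 143) = -112*(-39/10 + 143) = -112*1391/10 = -77896/5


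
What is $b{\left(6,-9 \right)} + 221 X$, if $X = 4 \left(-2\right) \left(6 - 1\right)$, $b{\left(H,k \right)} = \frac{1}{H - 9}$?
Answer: $- \frac{26521}{3} \approx -8840.3$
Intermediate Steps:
$b{\left(H,k \right)} = \frac{1}{-9 + H}$ ($b{\left(H,k \right)} = \frac{1}{H - 9} = \frac{1}{-9 + H}$)
$X = -40$ ($X = \left(-8\right) 5 = -40$)
$b{\left(6,-9 \right)} + 221 X = \frac{1}{-9 + 6} + 221 \left(-40\right) = \frac{1}{-3} - 8840 = - \frac{1}{3} - 8840 = - \frac{26521}{3}$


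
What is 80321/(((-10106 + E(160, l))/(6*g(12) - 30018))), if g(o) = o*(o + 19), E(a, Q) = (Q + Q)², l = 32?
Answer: 1115899653/3005 ≈ 3.7135e+5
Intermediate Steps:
E(a, Q) = 4*Q² (E(a, Q) = (2*Q)² = 4*Q²)
g(o) = o*(19 + o)
80321/(((-10106 + E(160, l))/(6*g(12) - 30018))) = 80321/(((-10106 + 4*32²)/(6*(12*(19 + 12)) - 30018))) = 80321/(((-10106 + 4*1024)/(6*(12*31) - 30018))) = 80321/(((-10106 + 4096)/(6*372 - 30018))) = 80321/((-6010/(2232 - 30018))) = 80321/((-6010/(-27786))) = 80321/((-6010*(-1/27786))) = 80321/(3005/13893) = 80321*(13893/3005) = 1115899653/3005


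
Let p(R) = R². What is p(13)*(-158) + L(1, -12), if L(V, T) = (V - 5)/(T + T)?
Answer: -160211/6 ≈ -26702.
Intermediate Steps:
L(V, T) = (-5 + V)/(2*T) (L(V, T) = (-5 + V)/((2*T)) = (-5 + V)*(1/(2*T)) = (-5 + V)/(2*T))
p(13)*(-158) + L(1, -12) = 13²*(-158) + (½)*(-5 + 1)/(-12) = 169*(-158) + (½)*(-1/12)*(-4) = -26702 + ⅙ = -160211/6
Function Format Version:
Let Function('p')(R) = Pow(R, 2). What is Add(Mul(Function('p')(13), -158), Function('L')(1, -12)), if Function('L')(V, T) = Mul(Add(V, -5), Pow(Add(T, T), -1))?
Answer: Rational(-160211, 6) ≈ -26702.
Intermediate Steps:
Function('L')(V, T) = Mul(Rational(1, 2), Pow(T, -1), Add(-5, V)) (Function('L')(V, T) = Mul(Add(-5, V), Pow(Mul(2, T), -1)) = Mul(Add(-5, V), Mul(Rational(1, 2), Pow(T, -1))) = Mul(Rational(1, 2), Pow(T, -1), Add(-5, V)))
Add(Mul(Function('p')(13), -158), Function('L')(1, -12)) = Add(Mul(Pow(13, 2), -158), Mul(Rational(1, 2), Pow(-12, -1), Add(-5, 1))) = Add(Mul(169, -158), Mul(Rational(1, 2), Rational(-1, 12), -4)) = Add(-26702, Rational(1, 6)) = Rational(-160211, 6)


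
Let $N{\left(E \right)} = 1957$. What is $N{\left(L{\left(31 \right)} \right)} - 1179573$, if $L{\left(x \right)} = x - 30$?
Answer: $-1177616$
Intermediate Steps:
$L{\left(x \right)} = -30 + x$
$N{\left(L{\left(31 \right)} \right)} - 1179573 = 1957 - 1179573 = -1177616$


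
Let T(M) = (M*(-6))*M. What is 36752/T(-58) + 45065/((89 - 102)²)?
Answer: 112922609/426387 ≈ 264.84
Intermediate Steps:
T(M) = -6*M² (T(M) = (-6*M)*M = -6*M²)
36752/T(-58) + 45065/((89 - 102)²) = 36752/((-6*(-58)²)) + 45065/((89 - 102)²) = 36752/((-6*3364)) + 45065/((-13)²) = 36752/(-20184) + 45065/169 = 36752*(-1/20184) + 45065*(1/169) = -4594/2523 + 45065/169 = 112922609/426387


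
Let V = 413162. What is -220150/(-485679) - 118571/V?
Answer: 33370169591/200664106998 ≈ 0.16630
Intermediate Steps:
-220150/(-485679) - 118571/V = -220150/(-485679) - 118571/413162 = -220150*(-1/485679) - 118571*1/413162 = 220150/485679 - 118571/413162 = 33370169591/200664106998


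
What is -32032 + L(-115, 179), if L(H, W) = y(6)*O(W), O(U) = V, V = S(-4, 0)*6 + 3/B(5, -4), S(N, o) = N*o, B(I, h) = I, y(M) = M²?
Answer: -160052/5 ≈ -32010.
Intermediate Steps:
V = ⅗ (V = -4*0*6 + 3/5 = 0*6 + 3*(⅕) = 0 + ⅗ = ⅗ ≈ 0.60000)
O(U) = ⅗
L(H, W) = 108/5 (L(H, W) = 6²*(⅗) = 36*(⅗) = 108/5)
-32032 + L(-115, 179) = -32032 + 108/5 = -160052/5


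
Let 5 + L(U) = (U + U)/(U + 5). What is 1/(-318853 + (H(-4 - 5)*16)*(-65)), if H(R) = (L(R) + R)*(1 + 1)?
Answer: -1/299093 ≈ -3.3434e-6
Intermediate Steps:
L(U) = -5 + 2*U/(5 + U) (L(U) = -5 + (U + U)/(U + 5) = -5 + (2*U)/(5 + U) = -5 + 2*U/(5 + U))
H(R) = 2*R + 2*(-25 - 3*R)/(5 + R) (H(R) = ((-25 - 3*R)/(5 + R) + R)*(1 + 1) = (R + (-25 - 3*R)/(5 + R))*2 = 2*R + 2*(-25 - 3*R)/(5 + R))
1/(-318853 + (H(-4 - 5)*16)*(-65)) = 1/(-318853 + ((2*(-25 + (-4 - 5)**2 + 2*(-4 - 5))/(5 + (-4 - 5)))*16)*(-65)) = 1/(-318853 + ((2*(-25 + (-9)**2 + 2*(-9))/(5 - 9))*16)*(-65)) = 1/(-318853 + ((2*(-25 + 81 - 18)/(-4))*16)*(-65)) = 1/(-318853 + ((2*(-1/4)*38)*16)*(-65)) = 1/(-318853 - 19*16*(-65)) = 1/(-318853 - 304*(-65)) = 1/(-318853 + 19760) = 1/(-299093) = -1/299093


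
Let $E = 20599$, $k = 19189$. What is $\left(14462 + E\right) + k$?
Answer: $54250$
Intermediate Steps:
$\left(14462 + E\right) + k = \left(14462 + 20599\right) + 19189 = 35061 + 19189 = 54250$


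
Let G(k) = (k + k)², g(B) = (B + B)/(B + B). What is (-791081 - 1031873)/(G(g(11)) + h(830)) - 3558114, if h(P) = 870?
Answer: -1555807295/437 ≈ -3.5602e+6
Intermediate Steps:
g(B) = 1 (g(B) = (2*B)/((2*B)) = (2*B)*(1/(2*B)) = 1)
G(k) = 4*k² (G(k) = (2*k)² = 4*k²)
(-791081 - 1031873)/(G(g(11)) + h(830)) - 3558114 = (-791081 - 1031873)/(4*1² + 870) - 3558114 = -1822954/(4*1 + 870) - 3558114 = -1822954/(4 + 870) - 3558114 = -1822954/874 - 3558114 = -1822954*1/874 - 3558114 = -911477/437 - 3558114 = -1555807295/437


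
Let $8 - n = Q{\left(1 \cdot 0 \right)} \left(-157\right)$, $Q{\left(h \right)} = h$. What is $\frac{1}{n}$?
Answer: $\frac{1}{8} \approx 0.125$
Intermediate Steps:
$n = 8$ ($n = 8 - 1 \cdot 0 \left(-157\right) = 8 - 0 \left(-157\right) = 8 - 0 = 8 + 0 = 8$)
$\frac{1}{n} = \frac{1}{8}$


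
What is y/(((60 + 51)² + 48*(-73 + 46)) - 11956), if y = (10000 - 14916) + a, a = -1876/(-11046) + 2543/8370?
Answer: 1545799613/292774230 ≈ 5.2798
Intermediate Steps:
a = 1042669/2201310 (a = -1876*(-1/11046) + 2543*(1/8370) = 134/789 + 2543/8370 = 1042669/2201310 ≈ 0.47366)
y = -10820597291/2201310 (y = (10000 - 14916) + 1042669/2201310 = -4916 + 1042669/2201310 = -10820597291/2201310 ≈ -4915.5)
y/(((60 + 51)² + 48*(-73 + 46)) - 11956) = -10820597291/(2201310*(((60 + 51)² + 48*(-73 + 46)) - 11956)) = -10820597291/(2201310*((111² + 48*(-27)) - 11956)) = -10820597291/(2201310*((12321 - 1296) - 11956)) = -10820597291/(2201310*(11025 - 11956)) = -10820597291/2201310/(-931) = -10820597291/2201310*(-1/931) = 1545799613/292774230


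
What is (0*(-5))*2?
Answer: 0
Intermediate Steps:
(0*(-5))*2 = 0*2 = 0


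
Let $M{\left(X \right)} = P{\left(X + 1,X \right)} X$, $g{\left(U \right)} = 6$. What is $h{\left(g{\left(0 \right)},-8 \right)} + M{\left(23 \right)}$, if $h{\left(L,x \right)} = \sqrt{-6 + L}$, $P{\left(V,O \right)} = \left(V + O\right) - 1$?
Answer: $1058$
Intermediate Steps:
$P{\left(V,O \right)} = -1 + O + V$ ($P{\left(V,O \right)} = \left(O + V\right) - 1 = -1 + O + V$)
$M{\left(X \right)} = 2 X^{2}$ ($M{\left(X \right)} = \left(-1 + X + \left(X + 1\right)\right) X = \left(-1 + X + \left(1 + X\right)\right) X = 2 X X = 2 X^{2}$)
$h{\left(g{\left(0 \right)},-8 \right)} + M{\left(23 \right)} = \sqrt{-6 + 6} + 2 \cdot 23^{2} = \sqrt{0} + 2 \cdot 529 = 0 + 1058 = 1058$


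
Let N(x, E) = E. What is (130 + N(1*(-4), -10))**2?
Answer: 14400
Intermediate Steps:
(130 + N(1*(-4), -10))**2 = (130 - 10)**2 = 120**2 = 14400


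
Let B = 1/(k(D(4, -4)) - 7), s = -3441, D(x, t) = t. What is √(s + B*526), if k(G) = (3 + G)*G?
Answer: I*√32547/3 ≈ 60.136*I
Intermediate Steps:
k(G) = G*(3 + G)
B = -⅓ (B = 1/(-4*(3 - 4) - 7) = 1/(-4*(-1) - 7) = 1/(4 - 7) = 1/(-3) = -⅓ ≈ -0.33333)
√(s + B*526) = √(-3441 - ⅓*526) = √(-3441 - 526/3) = √(-10849/3) = I*√32547/3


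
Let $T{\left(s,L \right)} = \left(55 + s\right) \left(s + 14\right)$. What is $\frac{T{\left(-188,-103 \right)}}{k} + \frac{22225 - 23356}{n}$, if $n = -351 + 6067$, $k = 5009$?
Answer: $\frac{126614493}{28631444} \approx 4.4222$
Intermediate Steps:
$T{\left(s,L \right)} = \left(14 + s\right) \left(55 + s\right)$ ($T{\left(s,L \right)} = \left(55 + s\right) \left(14 + s\right) = \left(14 + s\right) \left(55 + s\right)$)
$n = 5716$
$\frac{T{\left(-188,-103 \right)}}{k} + \frac{22225 - 23356}{n} = \frac{770 + \left(-188\right)^{2} + 69 \left(-188\right)}{5009} + \frac{22225 - 23356}{5716} = \left(770 + 35344 - 12972\right) \frac{1}{5009} + \left(22225 - 23356\right) \frac{1}{5716} = 23142 \cdot \frac{1}{5009} - \frac{1131}{5716} = \frac{23142}{5009} - \frac{1131}{5716} = \frac{126614493}{28631444}$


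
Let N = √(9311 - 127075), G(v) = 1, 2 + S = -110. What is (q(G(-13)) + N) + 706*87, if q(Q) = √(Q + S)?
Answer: 61422 + I*√111 + 2*I*√29441 ≈ 61422.0 + 353.7*I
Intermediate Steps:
S = -112 (S = -2 - 110 = -112)
N = 2*I*√29441 (N = √(-117764) = 2*I*√29441 ≈ 343.17*I)
q(Q) = √(-112 + Q) (q(Q) = √(Q - 112) = √(-112 + Q))
(q(G(-13)) + N) + 706*87 = (√(-112 + 1) + 2*I*√29441) + 706*87 = (√(-111) + 2*I*√29441) + 61422 = (I*√111 + 2*I*√29441) + 61422 = 61422 + I*√111 + 2*I*√29441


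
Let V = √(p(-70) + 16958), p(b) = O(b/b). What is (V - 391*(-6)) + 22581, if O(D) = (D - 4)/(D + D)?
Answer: 24927 + √67826/2 ≈ 25057.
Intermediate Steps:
O(D) = (-4 + D)/(2*D) (O(D) = (-4 + D)/((2*D)) = (-4 + D)*(1/(2*D)) = (-4 + D)/(2*D))
p(b) = -3/2 (p(b) = (-4 + b/b)/(2*((b/b))) = (½)*(-4 + 1)/1 = (½)*1*(-3) = -3/2)
V = √67826/2 (V = √(-3/2 + 16958) = √(33913/2) = √67826/2 ≈ 130.22)
(V - 391*(-6)) + 22581 = (√67826/2 - 391*(-6)) + 22581 = (√67826/2 + 2346) + 22581 = (2346 + √67826/2) + 22581 = 24927 + √67826/2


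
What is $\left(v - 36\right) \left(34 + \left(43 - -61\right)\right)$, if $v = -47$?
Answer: $-11454$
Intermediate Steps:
$\left(v - 36\right) \left(34 + \left(43 - -61\right)\right) = \left(-47 - 36\right) \left(34 + \left(43 - -61\right)\right) = - 83 \left(34 + \left(43 + 61\right)\right) = - 83 \left(34 + 104\right) = \left(-83\right) 138 = -11454$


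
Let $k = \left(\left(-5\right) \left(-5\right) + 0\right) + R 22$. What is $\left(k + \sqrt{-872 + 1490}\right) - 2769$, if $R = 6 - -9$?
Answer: $-2414 + \sqrt{618} \approx -2389.1$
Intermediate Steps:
$R = 15$ ($R = 6 + 9 = 15$)
$k = 355$ ($k = \left(\left(-5\right) \left(-5\right) + 0\right) + 15 \cdot 22 = \left(25 + 0\right) + 330 = 25 + 330 = 355$)
$\left(k + \sqrt{-872 + 1490}\right) - 2769 = \left(355 + \sqrt{-872 + 1490}\right) - 2769 = \left(355 + \sqrt{618}\right) - 2769 = -2414 + \sqrt{618}$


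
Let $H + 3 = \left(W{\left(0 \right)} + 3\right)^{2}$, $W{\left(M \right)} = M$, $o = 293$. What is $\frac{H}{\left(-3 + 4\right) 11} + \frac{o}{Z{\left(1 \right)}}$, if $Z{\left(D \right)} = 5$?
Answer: $\frac{3253}{55} \approx 59.145$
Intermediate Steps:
$H = 6$ ($H = -3 + \left(0 + 3\right)^{2} = -3 + 3^{2} = -3 + 9 = 6$)
$\frac{H}{\left(-3 + 4\right) 11} + \frac{o}{Z{\left(1 \right)}} = \frac{6}{\left(-3 + 4\right) 11} + \frac{293}{5} = \frac{6}{1 \cdot 11} + 293 \cdot \frac{1}{5} = \frac{6}{11} + \frac{293}{5} = \frac{3253}{55}$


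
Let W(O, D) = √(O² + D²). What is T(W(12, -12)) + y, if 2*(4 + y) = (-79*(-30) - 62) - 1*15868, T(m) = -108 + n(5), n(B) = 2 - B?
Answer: -6895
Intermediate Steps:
W(O, D) = √(D² + O²)
T(m) = -111 (T(m) = -108 + (2 - 1*5) = -108 + (2 - 5) = -108 - 3 = -111)
y = -6784 (y = -4 + ((-79*(-30) - 62) - 1*15868)/2 = -4 + ((2370 - 62) - 15868)/2 = -4 + (2308 - 15868)/2 = -4 + (½)*(-13560) = -4 - 6780 = -6784)
T(W(12, -12)) + y = -111 - 6784 = -6895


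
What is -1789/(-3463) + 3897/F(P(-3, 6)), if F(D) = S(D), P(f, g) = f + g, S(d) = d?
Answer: 4500226/3463 ≈ 1299.5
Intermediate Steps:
F(D) = D
-1789/(-3463) + 3897/F(P(-3, 6)) = -1789/(-3463) + 3897/(-3 + 6) = -1789*(-1/3463) + 3897/3 = 1789/3463 + 3897*(1/3) = 1789/3463 + 1299 = 4500226/3463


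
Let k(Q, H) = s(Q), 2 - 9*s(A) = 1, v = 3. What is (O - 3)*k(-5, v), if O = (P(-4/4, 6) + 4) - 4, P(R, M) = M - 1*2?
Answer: 1/9 ≈ 0.11111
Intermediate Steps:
P(R, M) = -2 + M (P(R, M) = M - 2 = -2 + M)
s(A) = 1/9 (s(A) = 2/9 - 1/9*1 = 2/9 - 1/9 = 1/9)
k(Q, H) = 1/9
O = 4 (O = ((-2 + 6) + 4) - 4 = (4 + 4) - 4 = 8 - 4 = 4)
(O - 3)*k(-5, v) = (4 - 3)*(1/9) = 1*(1/9) = 1/9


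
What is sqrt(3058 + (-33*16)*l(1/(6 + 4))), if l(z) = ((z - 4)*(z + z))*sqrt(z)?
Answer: sqrt(1911250 + 25740*sqrt(10))/25 ≈ 56.464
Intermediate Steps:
l(z) = 2*z**(3/2)*(-4 + z) (l(z) = ((-4 + z)*(2*z))*sqrt(z) = (2*z*(-4 + z))*sqrt(z) = 2*z**(3/2)*(-4 + z))
sqrt(3058 + (-33*16)*l(1/(6 + 4))) = sqrt(3058 + (-33*16)*(2*(1/(6 + 4))**(3/2)*(-4 + 1/(6 + 4)))) = sqrt(3058 - 1056*(1/10)**(3/2)*(-4 + 1/10)) = sqrt(3058 - 1056*sqrt(10)/100*(-39)/10) = sqrt(3058 - (-5148)*sqrt(10)/125) = sqrt(3058 + 5148*sqrt(10)/125)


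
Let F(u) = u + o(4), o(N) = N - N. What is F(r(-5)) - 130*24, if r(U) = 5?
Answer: -3115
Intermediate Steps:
o(N) = 0
F(u) = u (F(u) = u + 0 = u)
F(r(-5)) - 130*24 = 5 - 130*24 = 5 - 3120 = -3115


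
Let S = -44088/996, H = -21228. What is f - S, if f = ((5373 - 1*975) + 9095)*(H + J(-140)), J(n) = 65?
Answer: -23700842123/83 ≈ -2.8555e+8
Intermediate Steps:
S = -3674/83 (S = -44088*1/996 = -3674/83 ≈ -44.265)
f = -285552359 (f = ((5373 - 1*975) + 9095)*(-21228 + 65) = ((5373 - 975) + 9095)*(-21163) = (4398 + 9095)*(-21163) = 13493*(-21163) = -285552359)
f - S = -285552359 - 1*(-3674/83) = -285552359 + 3674/83 = -23700842123/83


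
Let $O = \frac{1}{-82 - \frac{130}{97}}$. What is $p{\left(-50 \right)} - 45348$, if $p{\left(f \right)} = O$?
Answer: $- \frac{366593329}{8084} \approx -45348.0$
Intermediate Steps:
$O = - \frac{97}{8084}$ ($O = \frac{1}{-82 - \frac{130}{97}} = \frac{1}{- \frac{8084}{97}} = - \frac{97}{8084} \approx -0.011999$)
$p{\left(f \right)} = - \frac{97}{8084}$
$p{\left(-50 \right)} - 45348 = - \frac{97}{8084} - 45348 = - \frac{366593329}{8084}$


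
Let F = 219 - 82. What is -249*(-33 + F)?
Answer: -25896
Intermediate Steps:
F = 137
-249*(-33 + F) = -249*(-33 + 137) = -249*104 = -25896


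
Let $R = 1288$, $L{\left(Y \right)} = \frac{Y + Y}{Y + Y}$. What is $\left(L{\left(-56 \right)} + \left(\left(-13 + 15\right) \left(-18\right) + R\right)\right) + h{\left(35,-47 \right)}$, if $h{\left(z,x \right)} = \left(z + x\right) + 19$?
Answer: $1260$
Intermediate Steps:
$h{\left(z,x \right)} = 19 + x + z$ ($h{\left(z,x \right)} = \left(x + z\right) + 19 = 19 + x + z$)
$L{\left(Y \right)} = 1$ ($L{\left(Y \right)} = \frac{2 Y}{2 Y} = 2 Y \frac{1}{2 Y} = 1$)
$\left(L{\left(-56 \right)} + \left(\left(-13 + 15\right) \left(-18\right) + R\right)\right) + h{\left(35,-47 \right)} = \left(1 + \left(\left(-13 + 15\right) \left(-18\right) + 1288\right)\right) + \left(19 - 47 + 35\right) = \left(1 + \left(2 \left(-18\right) + 1288\right)\right) + 7 = \left(1 + \left(-36 + 1288\right)\right) + 7 = \left(1 + 1252\right) + 7 = 1253 + 7 = 1260$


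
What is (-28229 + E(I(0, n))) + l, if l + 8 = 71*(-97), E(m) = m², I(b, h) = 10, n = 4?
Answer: -35024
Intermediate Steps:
l = -6895 (l = -8 + 71*(-97) = -8 - 6887 = -6895)
(-28229 + E(I(0, n))) + l = (-28229 + 10²) - 6895 = (-28229 + 100) - 6895 = -28129 - 6895 = -35024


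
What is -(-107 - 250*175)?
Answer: 43857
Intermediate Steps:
-(-107 - 250*175) = -(-107 - 43750) = -1*(-43857) = 43857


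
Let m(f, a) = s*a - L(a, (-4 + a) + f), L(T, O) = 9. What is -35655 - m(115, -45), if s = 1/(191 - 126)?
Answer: -463389/13 ≈ -35645.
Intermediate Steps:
s = 1/65 ≈ 0.015385
m(f, a) = -9 + a/65 (m(f, a) = a/65 - 1*9 = a/65 - 9 = -9 + a/65)
-35655 - m(115, -45) = -35655 - (-9 + (1/65)*(-45)) = -35655 - (-9 - 9/13) = -35655 - 1*(-126/13) = -35655 + 126/13 = -463389/13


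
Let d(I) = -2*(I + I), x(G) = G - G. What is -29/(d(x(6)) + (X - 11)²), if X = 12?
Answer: -29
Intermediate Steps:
x(G) = 0
d(I) = -4*I
-29/(d(x(6)) + (X - 11)²) = -29/(-4*0 + (12 - 11)²) = -29/(0 + 1²) = -29/(0 + 1) = -29/1 = -29*1 = -29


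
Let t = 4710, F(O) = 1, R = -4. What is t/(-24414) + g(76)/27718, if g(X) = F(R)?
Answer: -21754561/112784542 ≈ -0.19289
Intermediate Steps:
g(X) = 1
t/(-24414) + g(76)/27718 = 4710/(-24414) + 1/27718 = 4710*(-1/24414) + 1*(1/27718) = -785/4069 + 1/27718 = -21754561/112784542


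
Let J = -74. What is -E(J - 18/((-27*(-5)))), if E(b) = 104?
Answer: -104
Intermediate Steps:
-E(J - 18/((-27*(-5)))) = -1*104 = -104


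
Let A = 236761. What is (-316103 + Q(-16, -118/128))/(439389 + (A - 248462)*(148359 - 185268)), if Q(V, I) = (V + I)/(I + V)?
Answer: -158051/216155799 ≈ -0.00073119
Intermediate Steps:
Q(V, I) = 1 (Q(V, I) = (I + V)/(I + V) = 1)
(-316103 + Q(-16, -118/128))/(439389 + (A - 248462)*(148359 - 185268)) = (-316103 + 1)/(439389 + (236761 - 248462)*(148359 - 185268)) = -316102/(439389 - 11701*(-36909)) = -316102/(439389 + 431872209) = -316102/432311598 = -316102*1/432311598 = -158051/216155799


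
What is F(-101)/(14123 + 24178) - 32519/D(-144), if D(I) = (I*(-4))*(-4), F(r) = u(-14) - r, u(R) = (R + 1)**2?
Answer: 415377433/29415168 ≈ 14.121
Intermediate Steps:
u(R) = (1 + R)**2
F(r) = 169 - r (F(r) = (1 - 14)**2 - r = (-13)**2 - r = 169 - r)
D(I) = 16*I (D(I) = -4*I*(-4) = 16*I)
F(-101)/(14123 + 24178) - 32519/D(-144) = (169 - 1*(-101))/(14123 + 24178) - 32519/(16*(-144)) = (169 + 101)/38301 - 32519/(-2304) = 270*(1/38301) - 32519*(-1/2304) = 90/12767 + 32519/2304 = 415377433/29415168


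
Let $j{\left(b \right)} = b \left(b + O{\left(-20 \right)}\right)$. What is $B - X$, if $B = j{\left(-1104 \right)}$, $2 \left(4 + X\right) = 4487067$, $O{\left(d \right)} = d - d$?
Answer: $- \frac{2049427}{2} \approx -1.0247 \cdot 10^{6}$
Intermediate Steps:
$O{\left(d \right)} = 0$
$X = \frac{4487059}{2}$ ($X = -4 + \frac{1}{2} \cdot 4487067 = -4 + \frac{4487067}{2} = \frac{4487059}{2} \approx 2.2435 \cdot 10^{6}$)
$j{\left(b \right)} = b^{2}$ ($j{\left(b \right)} = b \left(b + 0\right) = b b = b^{2}$)
$B = 1218816$ ($B = \left(-1104\right)^{2} = 1218816$)
$B - X = 1218816 - \frac{4487059}{2} = - \frac{2049427}{2}$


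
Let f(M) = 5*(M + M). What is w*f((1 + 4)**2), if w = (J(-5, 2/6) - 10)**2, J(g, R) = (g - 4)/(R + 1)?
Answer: 561125/8 ≈ 70141.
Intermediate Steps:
J(g, R) = (-4 + g)/(1 + R)
f(M) = 10*M (f(M) = 5*(2*M) = 10*M)
w = 4489/16 (w = ((-4 - 5)/(1 + 2/6) - 10)**2 = (-9/(1 + 2*(1/6)) - 10)**2 = (-9/(1 + 1/3) - 10)**2 = (-9/(4/3) - 10)**2 = ((3/4)*(-9) - 10)**2 = (-27/4 - 10)**2 = (-67/4)**2 = 4489/16 ≈ 280.56)
w*f((1 + 4)**2) = 4489*(10*(1 + 4)**2)/16 = 4489*(10*5**2)/16 = 4489*(10*25)/16 = (4489/16)*250 = 561125/8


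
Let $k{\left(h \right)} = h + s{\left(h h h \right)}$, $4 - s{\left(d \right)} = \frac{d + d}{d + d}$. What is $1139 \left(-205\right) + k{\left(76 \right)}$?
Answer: $-233416$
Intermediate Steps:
$s{\left(d \right)} = 3$ ($s{\left(d \right)} = 4 - \frac{d + d}{d + d} = 4 - \frac{2 d}{2 d} = 4 - 2 d \frac{1}{2 d} = 4 - 1 = 3$)
$k{\left(h \right)} = 3 + h$ ($k{\left(h \right)} = h + 3 = 3 + h$)
$1139 \left(-205\right) + k{\left(76 \right)} = 1139 \left(-205\right) + \left(3 + 76\right) = -233495 + 79 = -233416$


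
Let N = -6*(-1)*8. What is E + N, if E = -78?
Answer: -30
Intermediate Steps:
N = 48 (N = 6*8 = 48)
E + N = -78 + 48 = -30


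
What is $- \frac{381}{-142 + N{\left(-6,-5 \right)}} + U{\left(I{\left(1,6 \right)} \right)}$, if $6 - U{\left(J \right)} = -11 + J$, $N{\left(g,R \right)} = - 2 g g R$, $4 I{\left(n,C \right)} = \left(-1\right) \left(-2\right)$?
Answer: $\frac{1608}{109} \approx 14.752$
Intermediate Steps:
$I{\left(n,C \right)} = \frac{1}{2}$ ($I{\left(n,C \right)} = \frac{\left(-1\right) \left(-2\right)}{4} = \frac{1}{4} \cdot 2 = \frac{1}{2}$)
$N{\left(g,R \right)} = - 2 R g^{2}$ ($N{\left(g,R \right)} = - 2 g^{2} R = - 2 R g^{2}$)
$U{\left(J \right)} = 17 - J$ ($U{\left(J \right)} = 6 - \left(-11 + J\right) = 17 - J$)
$- \frac{381}{-142 + N{\left(-6,-5 \right)}} + U{\left(I{\left(1,6 \right)} \right)} = - \frac{381}{-142 - - 10 \left(-6\right)^{2}} + \left(17 - \frac{1}{2}\right) = - \frac{381}{-142 - \left(-10\right) 36} + \left(17 - \frac{1}{2}\right) = - \frac{381}{-142 + 360} + \frac{33}{2} = - \frac{381}{218} + \frac{33}{2} = \frac{1608}{109}$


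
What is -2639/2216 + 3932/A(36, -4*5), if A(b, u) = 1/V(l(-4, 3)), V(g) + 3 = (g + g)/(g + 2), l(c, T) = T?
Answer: -78433003/11080 ≈ -7078.8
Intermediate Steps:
V(g) = -3 + 2*g/(2 + g) (V(g) = -3 + (g + g)/(g + 2) = -3 + (2*g)/(2 + g) = -3 + 2*g/(2 + g))
A(b, u) = -5/9 (A(b, u) = 1/((-6 - 1*3)/(2 + 3)) = 1/((-6 - 3)/5) = 1/((⅕)*(-9)) = 1/(-9/5) = -5/9)
-2639/2216 + 3932/A(36, -4*5) = -2639/2216 + 3932/(-5/9) = -2639*1/2216 + 3932*(-9/5) = -2639/2216 - 35388/5 = -78433003/11080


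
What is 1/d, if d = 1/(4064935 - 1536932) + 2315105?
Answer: 2528003/5852592385316 ≈ 4.3195e-7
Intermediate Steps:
d = 5852592385316/2528003 (d = 1/2528003 + 2315105 = 5852592385316/2528003 ≈ 2.3151e+6)
1/d = 1/(5852592385316/2528003) = 2528003/5852592385316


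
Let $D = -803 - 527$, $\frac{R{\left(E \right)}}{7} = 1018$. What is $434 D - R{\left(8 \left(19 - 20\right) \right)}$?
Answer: $-584346$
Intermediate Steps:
$R{\left(E \right)} = 7126$ ($R{\left(E \right)} = 7 \cdot 1018 = 7126$)
$D = -1330$
$434 D - R{\left(8 \left(19 - 20\right) \right)} = 434 \left(-1330\right) - 7126 = -577220 - 7126 = -584346$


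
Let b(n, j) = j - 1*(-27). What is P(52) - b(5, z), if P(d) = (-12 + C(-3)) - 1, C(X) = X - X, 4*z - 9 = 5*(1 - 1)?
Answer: -169/4 ≈ -42.250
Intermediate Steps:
z = 9/4 (z = 9/4 + (5*(1 - 1))/4 = 9/4 + (5*0)/4 = 9/4 + (¼)*0 = 9/4 + 0 = 9/4 ≈ 2.2500)
C(X) = 0
b(n, j) = 27 + j (b(n, j) = j + 27 = 27 + j)
P(d) = -13 (P(d) = (-12 + 0) - 1 = -12 - 1 = -13)
P(52) - b(5, z) = -13 - (27 + 9/4) = -13 - 1*117/4 = -13 - 117/4 = -169/4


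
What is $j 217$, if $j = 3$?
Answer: $651$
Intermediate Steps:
$j 217 = 3 \cdot 217 = 651$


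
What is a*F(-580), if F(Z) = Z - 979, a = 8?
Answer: -12472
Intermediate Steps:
F(Z) = -979 + Z
a*F(-580) = 8*(-979 - 580) = 8*(-1559) = -12472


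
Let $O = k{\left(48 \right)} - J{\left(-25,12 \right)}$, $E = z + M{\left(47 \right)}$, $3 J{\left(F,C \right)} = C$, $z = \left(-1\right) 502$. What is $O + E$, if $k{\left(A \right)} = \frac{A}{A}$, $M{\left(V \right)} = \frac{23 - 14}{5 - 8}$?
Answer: $-508$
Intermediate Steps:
$M{\left(V \right)} = -3$ ($M{\left(V \right)} = \frac{9}{-3} = 9 \left(- \frac{1}{3}\right) = -3$)
$z = -502$
$J{\left(F,C \right)} = \frac{C}{3}$
$k{\left(A \right)} = 1$
$E = -505$ ($E = -502 - 3 = -505$)
$O = -3$ ($O = 1 - \frac{1}{3} \cdot 12 = 1 - 4 = -3$)
$O + E = -3 - 505 = -508$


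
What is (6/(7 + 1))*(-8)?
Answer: -6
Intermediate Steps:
(6/(7 + 1))*(-8) = (6/8)*(-8) = ((⅛)*6)*(-8) = (¾)*(-8) = -6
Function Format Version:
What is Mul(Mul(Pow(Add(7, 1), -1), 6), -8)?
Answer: -6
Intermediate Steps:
Mul(Mul(Pow(Add(7, 1), -1), 6), -8) = Mul(Mul(Pow(8, -1), 6), -8) = Mul(Mul(Rational(1, 8), 6), -8) = Mul(Rational(3, 4), -8) = -6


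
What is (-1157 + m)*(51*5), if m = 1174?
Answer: 4335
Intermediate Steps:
(-1157 + m)*(51*5) = (-1157 + 1174)*(51*5) = 17*255 = 4335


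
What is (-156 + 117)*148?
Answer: -5772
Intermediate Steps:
(-156 + 117)*148 = -39*148 = -5772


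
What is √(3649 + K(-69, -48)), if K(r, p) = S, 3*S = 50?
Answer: √32991/3 ≈ 60.545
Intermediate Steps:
S = 50/3 (S = (⅓)*50 = 50/3 ≈ 16.667)
K(r, p) = 50/3
√(3649 + K(-69, -48)) = √(3649 + 50/3) = √(10997/3) = √32991/3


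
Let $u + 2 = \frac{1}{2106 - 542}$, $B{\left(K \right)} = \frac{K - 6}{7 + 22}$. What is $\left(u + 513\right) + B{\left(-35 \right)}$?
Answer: $\frac{23112821}{45356} \approx 509.59$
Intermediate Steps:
$B{\left(K \right)} = - \frac{6}{29} + \frac{K}{29}$ ($B{\left(K \right)} = \frac{-6 + K}{29} = \left(-6 + K\right) \frac{1}{29} = - \frac{6}{29} + \frac{K}{29}$)
$u = - \frac{3127}{1564}$ ($u = -2 + \frac{1}{2106 - 542} = -2 + \frac{1}{1564} = - \frac{3127}{1564} \approx -1.9994$)
$\left(u + 513\right) + B{\left(-35 \right)} = \left(- \frac{3127}{1564} + 513\right) + \left(- \frac{6}{29} + \frac{1}{29} \left(-35\right)\right) = \frac{799205}{1564} - \frac{41}{29} = \frac{23112821}{45356}$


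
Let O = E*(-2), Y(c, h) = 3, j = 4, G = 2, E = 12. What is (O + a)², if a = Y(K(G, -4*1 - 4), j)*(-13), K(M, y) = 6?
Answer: 3969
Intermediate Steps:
O = -24 (O = 12*(-2) = -24)
a = -39 (a = 3*(-13) = -39)
(O + a)² = (-24 - 39)² = (-63)² = 3969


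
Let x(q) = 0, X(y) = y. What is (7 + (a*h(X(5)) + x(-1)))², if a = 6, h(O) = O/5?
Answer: 169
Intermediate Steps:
h(O) = O/5 (h(O) = O*(⅕) = O/5)
(7 + (a*h(X(5)) + x(-1)))² = (7 + (6*((⅕)*5) + 0))² = (7 + (6*1 + 0))² = (7 + (6 + 0))² = (7 + 6)² = 13² = 169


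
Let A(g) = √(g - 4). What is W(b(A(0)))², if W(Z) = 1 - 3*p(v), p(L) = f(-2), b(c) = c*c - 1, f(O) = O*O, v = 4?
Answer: 121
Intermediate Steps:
f(O) = O²
A(g) = √(-4 + g)
b(c) = -1 + c² (b(c) = c² - 1 = -1 + c²)
p(L) = 4 (p(L) = (-2)² = 4)
W(Z) = -11 (W(Z) = 1 - 3*4 = 1 - 12 = -11)
W(b(A(0)))² = (-11)² = 121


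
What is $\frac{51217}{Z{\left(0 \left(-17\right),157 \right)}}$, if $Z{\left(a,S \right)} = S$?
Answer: $\frac{51217}{157} \approx 326.22$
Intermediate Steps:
$\frac{51217}{Z{\left(0 \left(-17\right),157 \right)}} = \frac{51217}{157}$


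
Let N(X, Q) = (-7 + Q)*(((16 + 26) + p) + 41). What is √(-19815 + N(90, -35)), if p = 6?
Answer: 3*I*√2617 ≈ 153.47*I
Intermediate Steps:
N(X, Q) = -623 + 89*Q (N(X, Q) = (-7 + Q)*(((16 + 26) + 6) + 41) = (-7 + Q)*((42 + 6) + 41) = (-7 + Q)*(48 + 41) = (-7 + Q)*89 = -623 + 89*Q)
√(-19815 + N(90, -35)) = √(-19815 + (-623 + 89*(-35))) = √(-19815 + (-623 - 3115)) = √(-19815 - 3738) = √(-23553) = 3*I*√2617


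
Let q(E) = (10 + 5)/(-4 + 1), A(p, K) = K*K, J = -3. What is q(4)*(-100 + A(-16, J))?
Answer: 455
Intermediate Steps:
A(p, K) = K²
q(E) = -5 (q(E) = 15/(-3) = 15*(-⅓) = -5)
q(4)*(-100 + A(-16, J)) = -5*(-100 + (-3)²) = -5*(-100 + 9) = -5*(-91) = 455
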